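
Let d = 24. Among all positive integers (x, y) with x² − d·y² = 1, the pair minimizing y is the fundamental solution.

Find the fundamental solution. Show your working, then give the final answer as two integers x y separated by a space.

√24 → a₀=4, period (1,8); ℓ=2 even so k=1
step 0: (4, 1)  from 4·(1,0) + (0,1)
step 1: (5, 1)  from 1·(4,1) + (1,0)
→ (5, 1).  Check: 5²=25, 24·1²=24, difference 1.

5 1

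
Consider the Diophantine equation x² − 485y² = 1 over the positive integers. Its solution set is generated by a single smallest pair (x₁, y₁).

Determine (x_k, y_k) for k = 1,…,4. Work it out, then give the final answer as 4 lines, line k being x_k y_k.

969 44
1877921 85272
3639409929 165257092
7053174564481 320268159024

√485 = [22; 44, …], period ℓ=1 (odd) → k=1
i=0: a=22 ⇒ p=22, q=1
i=1: a=44 ⇒ p=969, q=44
(x₁, y₁) = (969, 44);  969² − 485·44² = 1 ✓
(969+44√485)^2 = 1877921 + 85272√485
(969+44√485)^3 = 3639409929 + 165257092√485
(969+44√485)^4 = 7053174564481 + 320268159024√485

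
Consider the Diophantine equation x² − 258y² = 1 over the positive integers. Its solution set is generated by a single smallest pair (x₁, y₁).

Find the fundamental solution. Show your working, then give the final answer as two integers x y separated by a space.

√258 = [16; 16,32, …], period ℓ=2 (even) → k=1
a_0=16:  p_0=16·1+0=16,  q_0=16·0+1=1
a_1=16:  p_1=16·16+1=257,  q_1=16·1+0=16
fundamental: x₁=257, y₁=16  (since 66049 − 258·256 = 1)

257 16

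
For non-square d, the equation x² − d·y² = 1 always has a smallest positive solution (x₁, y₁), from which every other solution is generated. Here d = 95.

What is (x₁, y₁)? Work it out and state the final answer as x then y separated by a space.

39 4

d=95: √d = [9; 1,2,1,18] (ℓ=4, even), read p_3/q_3
a_0=9:  p_0=9·1+0=9,  q_0=9·0+1=1
…
a_2=2:  p_2=2·10+9=29,  q_2=2·1+1=3
a_3=1:  p_3=1·29+10=39,  q_3=1·3+1=4
→ (39, 4).  Check: 39²=1521, 95·4²=1520, difference 1.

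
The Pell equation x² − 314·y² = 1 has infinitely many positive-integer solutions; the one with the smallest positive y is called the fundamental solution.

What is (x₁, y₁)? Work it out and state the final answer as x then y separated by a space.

392499 22150

[17; 1,2,1,1,2,1,34] for √314; ℓ=7 ⇒ convergent index 13
k=0  a_k=17  p_k/q_k = 17/1
…
k=3  a_k=1  p_k/q_k = 71/4
k=4  a_k=1  p_k/q_k = 124/7
k=5  a_k=2  p_k/q_k = 319/18
…
k=7  a_k=34  p_k/q_k = 15381/868
…
k=9  a_k=2  p_k/q_k = 47029/2654
k=10  a_k=1  p_k/q_k = 62853/3547
k=11  a_k=1  p_k/q_k = 109882/6201
k=12  a_k=2  p_k/q_k = 282617/15949
k=13  a_k=1  p_k/q_k = 392499/22150
→ (392499, 22150).  Check: 392499²=154055465001, 314·22150²=154055465000, difference 1.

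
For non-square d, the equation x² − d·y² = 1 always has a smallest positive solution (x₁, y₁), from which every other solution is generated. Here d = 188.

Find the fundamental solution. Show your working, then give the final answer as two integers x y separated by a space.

4607 336

[13; 1,2,2,6,2,2,1,26] for √188; ℓ=8 ⇒ convergent index 7
k=0  a_k=13  p_k/q_k = 13/1
…
k=6  a_k=2  p_k/q_k = 3277/239
k=7  a_k=1  p_k/q_k = 4607/336
→ (4607, 336).  Check: 4607²=21224449, 188·336²=21224448, difference 1.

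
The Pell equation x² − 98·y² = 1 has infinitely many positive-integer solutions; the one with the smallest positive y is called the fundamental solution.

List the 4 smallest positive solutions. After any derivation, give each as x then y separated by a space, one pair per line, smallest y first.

99 10
19601 1980
3880899 392030
768398401 77619960

√98 → a₀=9, period (1,8,1,18); ℓ=4 even so k=3
step 0: (9, 1)  from 9·(1,0) + (0,1)
step 1: (10, 1)  from 1·(9,1) + (1,0)
step 2: (89, 9)  from 8·(10,1) + (9,1)
step 3: (99, 10)  from 1·(89,9) + (10,1)
(x₁, y₁) = (99, 10);  99² − 98·10² = 1 ✓
(x_2, y_2) = (99·99 + 98·10·10, 99·10 + 10·99) = (19601, 1980)
(x_3, y_3) = (99·19601 + 98·10·1980, 99·1980 + 10·19601) = (3880899, 392030)
(x_4, y_4) = (99·3880899 + 98·10·392030, 99·392030 + 10·3880899) = (768398401, 77619960)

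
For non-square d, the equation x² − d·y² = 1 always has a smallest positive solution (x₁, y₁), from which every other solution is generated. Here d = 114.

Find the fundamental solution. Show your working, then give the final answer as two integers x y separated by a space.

√114 = [10; 1,2,10,2,1,20, …], period ℓ=6 (even) → k=5
k=0  a_k=10  p_k/q_k = 10/1
k=1  a_k=1  p_k/q_k = 11/1
…
k=4  a_k=2  p_k/q_k = 694/65
k=5  a_k=1  p_k/q_k = 1025/96
fundamental: x₁=1025, y₁=96  (since 1050625 − 114·9216 = 1)

1025 96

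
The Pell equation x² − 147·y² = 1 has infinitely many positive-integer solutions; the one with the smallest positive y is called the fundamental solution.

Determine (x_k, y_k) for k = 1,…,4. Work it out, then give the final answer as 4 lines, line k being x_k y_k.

d=147: √d = [12; 8,24] (ℓ=2, even), read p_1/q_1
step 0: (12, 1)  from 12·(1,0) + (0,1)
step 1: (97, 8)  from 8·(12,1) + (1,0)
fundamental: x₁=97, y₁=8  (since 9409 − 147·64 = 1)
k=2:  x_2 = 97·97+147·8·8 = 18817,  y_2 = 97·8+8·97 = 1552
k=3:  x_3 = 97·18817+147·8·1552 = 3650401,  y_3 = 97·1552+8·18817 = 301080
k=4:  x_4 = 97·3650401+147·8·301080 = 708158977,  y_4 = 97·301080+8·3650401 = 58407968

97 8
18817 1552
3650401 301080
708158977 58407968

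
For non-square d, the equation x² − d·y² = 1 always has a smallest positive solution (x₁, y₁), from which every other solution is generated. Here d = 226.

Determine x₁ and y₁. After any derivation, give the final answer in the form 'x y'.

451 30

[15; 30] for √226; ℓ=1 ⇒ convergent index 1
i=0: a=15 ⇒ p=15, q=1
i=1: a=30 ⇒ p=451, q=30
→ (451, 30).  Check: 451²=203401, 226·30²=203400, difference 1.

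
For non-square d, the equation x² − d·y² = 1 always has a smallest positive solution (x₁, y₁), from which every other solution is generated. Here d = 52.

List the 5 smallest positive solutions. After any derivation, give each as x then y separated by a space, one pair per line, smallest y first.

649 90
842401 116820
1093435849 151632270
1419278889601 196818569640
1842222905266249 255470351760450

√52 → a₀=7, period (4,1,2,1,4,14); ℓ=6 even so k=5
a_0=7:  p_0=7·1+0=7,  q_0=7·0+1=1
a_1=4:  p_1=4·7+1=29,  q_1=4·1+0=4
a_2=1:  p_2=1·29+7=36,  q_2=1·4+1=5
…
a_4=1:  p_4=1·101+36=137,  q_4=1·14+5=19
a_5=4:  p_5=4·137+101=649,  q_5=4·19+14=90
→ (649, 90).  Check: 649²=421201, 52·90²=421200, difference 1.
n=2: (649,90)∘(649,90) = (649·649+52·90·90, 649·90+90·649) = (842401,116820)
n=3: (842401,116820)∘(649,90) = (649·842401+52·90·116820, 649·116820+90·842401) = (1093435849,151632270)
n=4: (1093435849,151632270)∘(649,90) = (649·1093435849+52·90·151632270, 649·151632270+90·1093435849) = (1419278889601,196818569640)
n=5: (1419278889601,196818569640)∘(649,90) = (649·1419278889601+52·90·196818569640, 649·196818569640+90·1419278889601) = (1842222905266249,255470351760450)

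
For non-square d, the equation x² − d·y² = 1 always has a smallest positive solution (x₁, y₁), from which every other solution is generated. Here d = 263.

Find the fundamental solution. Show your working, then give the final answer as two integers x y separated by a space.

√263 = [16; 4,1,1,1,1,15,1,1,1,1,4,32, …], period ℓ=12 (even) → k=11
i=0: a=16 ⇒ p=16, q=1
i=1: a=4 ⇒ p=65, q=4
…
i=4: a=1 ⇒ p=227, q=14
i=5: a=1 ⇒ p=373, q=23
…
i=10: a=1 ⇒ p=30229, q=1864
i=11: a=4 ⇒ p=139128, q=8579
→ (139128, 8579).  Check: 139128²=19356600384, 263·8579²=19356600383, difference 1.

139128 8579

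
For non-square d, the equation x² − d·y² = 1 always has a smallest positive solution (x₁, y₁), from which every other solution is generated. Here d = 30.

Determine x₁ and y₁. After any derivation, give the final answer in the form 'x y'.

11 2

d=30: √d = [5; 2,10] (ℓ=2, even), read p_1/q_1
k=0  a_k=5  p_k/q_k = 5/1
k=1  a_k=2  p_k/q_k = 11/2
→ (11, 2).  Check: 11²=121, 30·2²=120, difference 1.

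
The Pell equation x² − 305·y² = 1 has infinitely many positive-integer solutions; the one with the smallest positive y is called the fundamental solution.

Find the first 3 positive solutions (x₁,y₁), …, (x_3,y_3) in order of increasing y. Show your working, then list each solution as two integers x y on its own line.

d=305: √d = [17; 2,6,2,34] (ℓ=4, even), read p_3/q_3
i=0: a=17 ⇒ p=17, q=1
i=1: a=2 ⇒ p=35, q=2
i=2: a=6 ⇒ p=227, q=13
i=3: a=2 ⇒ p=489, q=28
→ (489, 28).  Check: 489²=239121, 305·28²=239120, difference 1.
k=2:  x_2 = 489·489+305·28·28 = 478241,  y_2 = 489·28+28·489 = 27384
k=3:  x_3 = 489·478241+305·28·27384 = 467719209,  y_3 = 489·27384+28·478241 = 26781524

489 28
478241 27384
467719209 26781524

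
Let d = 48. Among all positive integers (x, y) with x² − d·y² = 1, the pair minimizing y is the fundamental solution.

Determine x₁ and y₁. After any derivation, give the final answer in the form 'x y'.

7 1

√48 → a₀=6, period (1,12); ℓ=2 even so k=1
i=0: a=6 ⇒ p=6, q=1
i=1: a=1 ⇒ p=7, q=1
→ (7, 1).  Check: 7²=49, 48·1²=48, difference 1.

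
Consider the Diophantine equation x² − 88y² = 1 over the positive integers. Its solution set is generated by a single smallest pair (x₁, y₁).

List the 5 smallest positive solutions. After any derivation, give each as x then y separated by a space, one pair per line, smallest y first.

197 21
77617 8274
30580901 3259935
12048797377 1284406116
4747195585637 506052749769

[9; 2,1,1,1,2,18] for √88; ℓ=6 ⇒ convergent index 5
step 0: (9, 1)  from 9·(1,0) + (0,1)
…
step 3: (47, 5)  from 1·(28,3) + (19,2)
step 4: (75, 8)  from 1·(47,5) + (28,3)
step 5: (197, 21)  from 2·(75,8) + (47,5)
→ (197, 21).  Check: 197²=38809, 88·21²=38808, difference 1.
k=2:  x_2 = 197·197+88·21·21 = 77617,  y_2 = 197·21+21·197 = 8274
k=3:  x_3 = 197·77617+88·21·8274 = 30580901,  y_3 = 197·8274+21·77617 = 3259935
k=4:  x_4 = 197·30580901+88·21·3259935 = 12048797377,  y_4 = 197·3259935+21·30580901 = 1284406116
k=5:  x_5 = 197·12048797377+88·21·1284406116 = 4747195585637,  y_5 = 197·1284406116+21·12048797377 = 506052749769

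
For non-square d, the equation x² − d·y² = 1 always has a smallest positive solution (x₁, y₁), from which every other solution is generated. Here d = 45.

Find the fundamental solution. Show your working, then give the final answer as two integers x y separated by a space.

161 24

√45 → a₀=6, period (1,2,2,2,1,12); ℓ=6 even so k=5
a_0=6:  p_0=6·1+0=6,  q_0=6·0+1=1
…
a_4=2:  p_4=2·47+20=114,  q_4=2·7+3=17
a_5=1:  p_5=1·114+47=161,  q_5=1·17+7=24
(x₁, y₁) = (161, 24);  161² − 45·24² = 1 ✓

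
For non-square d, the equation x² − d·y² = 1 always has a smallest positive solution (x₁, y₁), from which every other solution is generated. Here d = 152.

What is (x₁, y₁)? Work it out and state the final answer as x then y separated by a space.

37 3

√152 → a₀=12, period (3,24); ℓ=2 even so k=1
i=0: a=12 ⇒ p=12, q=1
i=1: a=3 ⇒ p=37, q=3
→ (37, 3).  Check: 37²=1369, 152·3²=1368, difference 1.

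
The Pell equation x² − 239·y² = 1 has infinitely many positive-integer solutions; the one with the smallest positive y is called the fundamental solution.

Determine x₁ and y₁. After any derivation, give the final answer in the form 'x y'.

[15; 2,5,1,2,4,15,4,2,1,5,2,30] for √239; ℓ=12 ⇒ convergent index 11
step 0: (15, 1)  from 15·(1,0) + (0,1)
…
step 2: (170, 11)  from 5·(31,2) + (15,1)
step 3: (201, 13)  from 1·(170,11) + (31,2)
step 4: (572, 37)  from 2·(201,13) + (170,11)
step 5: (2489, 161)  from 4·(572,37) + (201,13)
step 6: (37907, 2452)  from 15·(2489,161) + (572,37)
step 7: (154117, 9969)  from 4·(37907,2452) + (2489,161)
step 8: (346141, 22390)  from 2·(154117,9969) + (37907,2452)
step 9: (500258, 32359)  from 1·(346141,22390) + (154117,9969)
step 10: (2847431, 184185)  from 5·(500258,32359) + (346141,22390)
step 11: (6195120, 400729)  from 2·(2847431,184185) + (500258,32359)
→ (6195120, 400729).  Check: 6195120²=38379511814400, 239·400729²=38379511814399, difference 1.

6195120 400729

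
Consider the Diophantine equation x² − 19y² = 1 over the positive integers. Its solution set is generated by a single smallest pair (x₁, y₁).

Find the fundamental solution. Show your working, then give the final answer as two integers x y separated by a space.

170 39

[4; 2,1,3,1,2,8] for √19; ℓ=6 ⇒ convergent index 5
k=0  a_k=4  p_k/q_k = 4/1
k=1  a_k=2  p_k/q_k = 9/2
…
k=3  a_k=3  p_k/q_k = 48/11
k=4  a_k=1  p_k/q_k = 61/14
k=5  a_k=2  p_k/q_k = 170/39
(x₁, y₁) = (170, 39);  170² − 19·39² = 1 ✓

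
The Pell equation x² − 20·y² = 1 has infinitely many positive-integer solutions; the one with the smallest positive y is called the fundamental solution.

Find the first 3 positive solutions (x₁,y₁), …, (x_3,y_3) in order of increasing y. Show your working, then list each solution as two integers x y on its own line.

9 2
161 36
2889 646

d=20: √d = [4; 2,8] (ℓ=2, even), read p_1/q_1
step 0: (4, 1)  from 4·(1,0) + (0,1)
step 1: (9, 2)  from 2·(4,1) + (1,0)
fundamental: x₁=9, y₁=2  (since 81 − 20·4 = 1)
n=2: (9,2)∘(9,2) = (9·9+20·2·2, 9·2+2·9) = (161,36)
n=3: (161,36)∘(9,2) = (9·161+20·2·36, 9·36+2·161) = (2889,646)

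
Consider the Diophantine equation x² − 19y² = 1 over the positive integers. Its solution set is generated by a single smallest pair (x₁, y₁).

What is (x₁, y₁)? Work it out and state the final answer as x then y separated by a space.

√19 = [4; 2,1,3,1,2,8, …], period ℓ=6 (even) → k=5
k=0  a_k=4  p_k/q_k = 4/1
k=1  a_k=2  p_k/q_k = 9/2
…
k=4  a_k=1  p_k/q_k = 61/14
k=5  a_k=2  p_k/q_k = 170/39
→ (170, 39).  Check: 170²=28900, 19·39²=28899, difference 1.

170 39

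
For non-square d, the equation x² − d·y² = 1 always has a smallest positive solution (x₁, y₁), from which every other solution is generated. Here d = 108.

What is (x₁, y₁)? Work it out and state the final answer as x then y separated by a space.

1351 130

√108 = [10; 2,1,1,4,1,1,2,20, …], period ℓ=8 (even) → k=7
a_0=10:  p_0=10·1+0=10,  q_0=10·0+1=1
…
a_2=1:  p_2=1·21+10=31,  q_2=1·2+1=3
a_3=1:  p_3=1·31+21=52,  q_3=1·3+2=5
…
a_5=1:  p_5=1·239+52=291,  q_5=1·23+5=28
a_6=1:  p_6=1·291+239=530,  q_6=1·28+23=51
a_7=2:  p_7=2·530+291=1351,  q_7=2·51+28=130
(x₁, y₁) = (1351, 130);  1351² − 108·130² = 1 ✓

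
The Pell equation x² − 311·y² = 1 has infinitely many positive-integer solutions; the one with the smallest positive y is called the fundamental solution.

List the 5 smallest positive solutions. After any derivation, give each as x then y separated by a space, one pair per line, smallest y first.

16883880 957397
570130807708799 32329152120720
19252040283316857636360 1091683049815963029803
650098275797375082487964044801 36863691222253451430108430560
21952362553539551163393489436611779400 1244804277907160115380508441163715797

√311 = [17; 1,1,1,2,1,…,1,1,34, …], period ℓ=16 (even) → k=15
k=0  a_k=17  p_k/q_k = 17/1
k=1  a_k=1  p_k/q_k = 18/1
k=2  a_k=1  p_k/q_k = 35/2
…
k=5  a_k=1  p_k/q_k = 194/11
k=6  a_k=6  p_k/q_k = 1305/74
…
k=9  a_k=3  p_k/q_k = 217583/12338
…
k=14  a_k=1  p_k/q_k = 10724507/608131
k=15  a_k=1  p_k/q_k = 16883880/957397
(x₁, y₁) = (16883880, 957397);  16883880² − 311·957397² = 1 ✓
(16883880+957397√311)^2 = 570130807708799 + 32329152120720√311
(16883880+957397√311)^3 = 19252040283316857636360 + 1091683049815963029803√311
(16883880+957397√311)^4 = 650098275797375082487964044801 + 36863691222253451430108430560√311
(16883880+957397√311)^5 = 21952362553539551163393489436611779400 + 1244804277907160115380508441163715797√311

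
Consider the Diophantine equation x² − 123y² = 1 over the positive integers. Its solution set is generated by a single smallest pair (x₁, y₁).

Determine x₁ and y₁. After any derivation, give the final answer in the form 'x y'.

d=123: √d = [11; 11,22] (ℓ=2, even), read p_1/q_1
a_0=11:  p_0=11·1+0=11,  q_0=11·0+1=1
a_1=11:  p_1=11·11+1=122,  q_1=11·1+0=11
→ (122, 11).  Check: 122²=14884, 123·11²=14883, difference 1.

122 11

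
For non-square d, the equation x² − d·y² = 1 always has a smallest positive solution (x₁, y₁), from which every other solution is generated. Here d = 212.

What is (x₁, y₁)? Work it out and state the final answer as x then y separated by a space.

[14; 1,1,3,1,1,…,1,1,28] for √212; ℓ=14 ⇒ convergent index 13
i=0: a=14 ⇒ p=14, q=1
i=1: a=1 ⇒ p=15, q=1
…
i=4: a=1 ⇒ p=131, q=9
i=5: a=1 ⇒ p=233, q=16
i=6: a=1 ⇒ p=364, q=25
i=7: a=6 ⇒ p=2417, q=166
i=8: a=1 ⇒ p=2781, q=191
i=9: a=1 ⇒ p=5198, q=357
i=10: a=1 ⇒ p=7979, q=548
i=11: a=3 ⇒ p=29135, q=2001
i=12: a=1 ⇒ p=37114, q=2549
i=13: a=1 ⇒ p=66249, q=4550
→ (66249, 4550).  Check: 66249²=4388930001, 212·4550²=4388930000, difference 1.

66249 4550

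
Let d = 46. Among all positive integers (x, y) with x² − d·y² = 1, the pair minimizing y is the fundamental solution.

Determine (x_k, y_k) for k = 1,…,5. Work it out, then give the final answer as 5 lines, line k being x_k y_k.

√46 → a₀=6, period (1,3,1,1,2,6,2,1,1,3,1,12); ℓ=12 even so k=11
a_0=6:  p_0=6·1+0=6,  q_0=6·0+1=1
…
a_9=1:  p_9=1·3147+2150=5297,  q_9=1·464+317=781
a_10=3:  p_10=3·5297+3147=19038,  q_10=3·781+464=2807
a_11=1:  p_11=1·19038+5297=24335,  q_11=1·2807+781=3588
→ (24335, 3588).  Check: 24335²=592192225, 46·3588²=592192224, difference 1.
(x_2, y_2) = (24335·24335 + 46·3588·3588, 24335·3588 + 3588·24335) = (1184384449, 174627960)
(x_3, y_3) = (24335·1184384449 + 46·3588·174627960, 24335·174627960 + 3588·1184384449) = (57643991108495, 8499142809612)
(x_4, y_4) = (24335·57643991108495 + 46·3588·8499142809612, 24335·8499142809612 + 3588·57643991108495) = (2805533046066067201, 413653280369188080)
(x_5, y_5) = (24335·2805533046066067201 + 46·3588·413653280369188080, 24335·413653280369188080 + 3588·2805533046066067201) = (136545293294391499564175, 20132505147069241043988)

24335 3588
1184384449 174627960
57643991108495 8499142809612
2805533046066067201 413653280369188080
136545293294391499564175 20132505147069241043988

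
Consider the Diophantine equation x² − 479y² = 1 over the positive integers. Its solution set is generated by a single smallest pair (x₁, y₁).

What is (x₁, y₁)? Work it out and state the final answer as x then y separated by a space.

2989440 136591

√479 = [21; 1,7,1,3,2,21,2,3,1,7,1,42, …], period ℓ=12 (even) → k=11
step 0: (21, 1)  from 21·(1,0) + (0,1)
…
step 2: (175, 8)  from 7·(22,1) + (21,1)
step 3: (197, 9)  from 1·(175,8) + (22,1)
…
step 5: (1729, 79)  from 2·(766,35) + (197,9)
step 6: (37075, 1694)  from 21·(1729,79) + (766,35)
…
step 8: (264712, 12095)  from 3·(75879,3467) + (37075,1694)
step 9: (340591, 15562)  from 1·(264712,12095) + (75879,3467)
step 10: (2648849, 121029)  from 7·(340591,15562) + (264712,12095)
step 11: (2989440, 136591)  from 1·(2648849,121029) + (340591,15562)
(x₁, y₁) = (2989440, 136591);  2989440² − 479·136591² = 1 ✓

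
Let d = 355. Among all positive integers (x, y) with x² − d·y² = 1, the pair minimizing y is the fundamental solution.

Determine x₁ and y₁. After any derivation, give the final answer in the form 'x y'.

√355 → a₀=18, period (1,5,3,3,1,6,1,3,3,5,1,36); ℓ=12 even so k=11
i=0: a=18 ⇒ p=18, q=1
…
i=3: a=3 ⇒ p=358, q=19
i=4: a=3 ⇒ p=1187, q=63
…
i=6: a=6 ⇒ p=10457, q=555
…
i=10: a=5 ⇒ p=803418, q=42641
i=11: a=1 ⇒ p=954809, q=50676
fundamental: x₁=954809, y₁=50676  (since 911660226481 − 355·2568056976 = 1)

954809 50676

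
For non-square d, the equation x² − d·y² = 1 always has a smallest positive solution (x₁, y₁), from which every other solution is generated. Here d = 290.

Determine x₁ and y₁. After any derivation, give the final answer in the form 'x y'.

579 34

d=290: √d = [17; 34] (ℓ=1, odd), read p_1/q_1
step 0: (17, 1)  from 17·(1,0) + (0,1)
step 1: (579, 34)  from 34·(17,1) + (1,0)
→ (579, 34).  Check: 579²=335241, 290·34²=335240, difference 1.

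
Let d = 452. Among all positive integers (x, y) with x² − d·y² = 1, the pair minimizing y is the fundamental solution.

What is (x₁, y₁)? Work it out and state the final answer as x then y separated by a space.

√452 → a₀=21, period (3,1,5,3,10,3,5,1,3,42); ℓ=10 even so k=9
i=0: a=21 ⇒ p=21, q=1
…
i=3: a=5 ⇒ p=489, q=23
i=4: a=3 ⇒ p=1552, q=73
i=5: a=10 ⇒ p=16009, q=753
i=6: a=3 ⇒ p=49579, q=2332
…
i=8: a=1 ⇒ p=313483, q=14745
i=9: a=3 ⇒ p=1204353, q=56648
(x₁, y₁) = (1204353, 56648);  1204353² − 452·56648² = 1 ✓

1204353 56648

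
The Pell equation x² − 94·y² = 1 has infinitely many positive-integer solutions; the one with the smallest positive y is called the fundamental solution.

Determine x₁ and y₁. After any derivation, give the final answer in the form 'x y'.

[9; 1,2,3,1,1,…,2,1,18] for √94; ℓ=16 ⇒ convergent index 15
a_0=9:  p_0=9·1+0=9,  q_0=9·0+1=1
a_1=1:  p_1=1·9+1=10,  q_1=1·1+0=1
a_2=2:  p_2=2·10+9=29,  q_2=2·1+1=3
…
a_4=1:  p_4=1·97+29=126,  q_4=1·10+3=13
a_5=1:  p_5=1·126+97=223,  q_5=1·13+10=23
…
a_10=5:  p_10=5·14417+12953=85038,  q_10=5·1487+1336=8771
…
a_14=2:  p_14=2·652934+184493=1490361,  q_14=2·67345+19029=153719
a_15=1:  p_15=1·1490361+652934=2143295,  q_15=1·153719+67345=221064
(x₁, y₁) = (2143295, 221064);  2143295² − 94·221064² = 1 ✓

2143295 221064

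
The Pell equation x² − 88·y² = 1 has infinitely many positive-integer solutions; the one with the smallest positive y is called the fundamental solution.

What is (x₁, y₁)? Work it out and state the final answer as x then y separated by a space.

197 21

d=88: √d = [9; 2,1,1,1,2,18] (ℓ=6, even), read p_5/q_5
a_0=9:  p_0=9·1+0=9,  q_0=9·0+1=1
a_1=2:  p_1=2·9+1=19,  q_1=2·1+0=2
a_2=1:  p_2=1·19+9=28,  q_2=1·2+1=3
a_3=1:  p_3=1·28+19=47,  q_3=1·3+2=5
a_4=1:  p_4=1·47+28=75,  q_4=1·5+3=8
a_5=2:  p_5=2·75+47=197,  q_5=2·8+5=21
fundamental: x₁=197, y₁=21  (since 38809 − 88·441 = 1)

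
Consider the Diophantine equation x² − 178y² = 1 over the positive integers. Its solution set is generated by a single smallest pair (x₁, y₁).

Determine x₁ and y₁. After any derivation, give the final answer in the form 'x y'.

d=178: √d = [13; 2,1,12,1,2,26] (ℓ=6, even), read p_5/q_5
a_0=13:  p_0=13·1+0=13,  q_0=13·0+1=1
a_1=2:  p_1=2·13+1=27,  q_1=2·1+0=2
a_2=1:  p_2=1·27+13=40,  q_2=1·2+1=3
…
a_4=1:  p_4=1·507+40=547,  q_4=1·38+3=41
a_5=2:  p_5=2·547+507=1601,  q_5=2·41+38=120
→ (1601, 120).  Check: 1601²=2563201, 178·120²=2563200, difference 1.

1601 120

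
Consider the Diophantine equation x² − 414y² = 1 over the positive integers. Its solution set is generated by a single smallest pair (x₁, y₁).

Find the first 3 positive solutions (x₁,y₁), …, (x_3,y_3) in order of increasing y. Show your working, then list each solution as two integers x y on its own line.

√414 = [20; 2,1,7,2,7,1,2,40, …], period ℓ=8 (even) → k=7
k=0  a_k=20  p_k/q_k = 20/1
k=1  a_k=2  p_k/q_k = 41/2
…
k=6  a_k=1  p_k/q_k = 8444/415
k=7  a_k=2  p_k/q_k = 24335/1196
→ (24335, 1196).  Check: 24335²=592192225, 414·1196²=592192224, difference 1.
k=2:  x_2 = 24335·24335+414·1196·1196 = 1184384449,  y_2 = 24335·1196+1196·24335 = 58209320
k=3:  x_3 = 24335·1184384449+414·1196·58209320 = 57643991108495,  y_3 = 24335·58209320+1196·1184384449 = 2833047603204

24335 1196
1184384449 58209320
57643991108495 2833047603204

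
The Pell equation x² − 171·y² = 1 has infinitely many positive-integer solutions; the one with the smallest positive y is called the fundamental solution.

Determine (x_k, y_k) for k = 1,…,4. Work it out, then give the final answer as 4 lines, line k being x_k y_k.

√171 = [13; 13,26, …], period ℓ=2 (even) → k=1
k=0  a_k=13  p_k/q_k = 13/1
k=1  a_k=13  p_k/q_k = 170/13
fundamental: x₁=170, y₁=13  (since 28900 − 171·169 = 1)
(170+13√171)^2 = 57799 + 4420√171
(170+13√171)^3 = 19651490 + 1502787√171
(170+13√171)^4 = 6681448801 + 510943160√171

170 13
57799 4420
19651490 1502787
6681448801 510943160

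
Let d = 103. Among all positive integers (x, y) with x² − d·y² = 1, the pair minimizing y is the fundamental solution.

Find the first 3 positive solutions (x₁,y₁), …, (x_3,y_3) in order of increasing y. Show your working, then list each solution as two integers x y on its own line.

d=103: √d = [10; 6,1,2,1,1,9,1,1,2,1,6,20] (ℓ=12, even), read p_11/q_11
step 0: (10, 1)  from 10·(1,0) + (0,1)
step 1: (61, 6)  from 6·(10,1) + (1,0)
step 2: (71, 7)  from 1·(61,6) + (10,1)
step 3: (203, 20)  from 2·(71,7) + (61,6)
…
step 5: (477, 47)  from 1·(274,27) + (203,20)
step 6: (4567, 450)  from 9·(477,47) + (274,27)
step 7: (5044, 497)  from 1·(4567,450) + (477,47)
step 8: (9611, 947)  from 1·(5044,497) + (4567,450)
…
step 10: (33877, 3338)  from 1·(24266,2391) + (9611,947)
step 11: (227528, 22419)  from 6·(33877,3338) + (24266,2391)
fundamental: x₁=227528, y₁=22419  (since 51768990784 − 103·502611561 = 1)
k=2:  x_2 = 227528·227528+103·22419·22419 = 103537981567,  y_2 = 227528·22419+22419·227528 = 10201900464
k=3:  x_3 = 227528·103537981567+103·22419·10201900464 = 47115579739725224,  y_3 = 227528·10201900464+22419·103537981567 = 4642436017523565

227528 22419
103537981567 10201900464
47115579739725224 4642436017523565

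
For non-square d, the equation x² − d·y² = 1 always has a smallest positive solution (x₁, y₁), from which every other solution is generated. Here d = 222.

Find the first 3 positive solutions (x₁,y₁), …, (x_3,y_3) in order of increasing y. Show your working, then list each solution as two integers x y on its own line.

√222 = [14; 1,8,1,28, …], period ℓ=4 (even) → k=3
step 0: (14, 1)  from 14·(1,0) + (0,1)
step 1: (15, 1)  from 1·(14,1) + (1,0)
step 2: (134, 9)  from 8·(15,1) + (14,1)
step 3: (149, 10)  from 1·(134,9) + (15,1)
(x₁, y₁) = (149, 10);  149² − 222·10² = 1 ✓
(x_2, y_2) = (149·149 + 222·10·10, 149·10 + 10·149) = (44401, 2980)
(x_3, y_3) = (149·44401 + 222·10·2980, 149·2980 + 10·44401) = (13231349, 888030)

149 10
44401 2980
13231349 888030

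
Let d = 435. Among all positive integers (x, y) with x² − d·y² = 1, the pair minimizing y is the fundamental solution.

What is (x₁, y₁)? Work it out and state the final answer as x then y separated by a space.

146 7

√435 = [20; 1,5,1,40, …], period ℓ=4 (even) → k=3
step 0: (20, 1)  from 20·(1,0) + (0,1)
step 1: (21, 1)  from 1·(20,1) + (1,0)
step 2: (125, 6)  from 5·(21,1) + (20,1)
step 3: (146, 7)  from 1·(125,6) + (21,1)
→ (146, 7).  Check: 146²=21316, 435·7²=21315, difference 1.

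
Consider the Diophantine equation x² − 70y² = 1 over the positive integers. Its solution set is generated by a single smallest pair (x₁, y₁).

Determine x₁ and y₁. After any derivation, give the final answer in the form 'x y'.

[8; 2,1,2,1,2,16] for √70; ℓ=6 ⇒ convergent index 5
k=0  a_k=8  p_k/q_k = 8/1
…
k=2  a_k=1  p_k/q_k = 25/3
k=3  a_k=2  p_k/q_k = 67/8
k=4  a_k=1  p_k/q_k = 92/11
k=5  a_k=2  p_k/q_k = 251/30
fundamental: x₁=251, y₁=30  (since 63001 − 70·900 = 1)

251 30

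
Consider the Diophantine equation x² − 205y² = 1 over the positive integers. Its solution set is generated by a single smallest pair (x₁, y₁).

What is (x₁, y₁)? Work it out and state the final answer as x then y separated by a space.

[14; 3,6,1,4,1,6,3,28] for √205; ℓ=8 ⇒ convergent index 7
step 0: (14, 1)  from 14·(1,0) + (0,1)
step 1: (43, 3)  from 3·(14,1) + (1,0)
…
step 5: (1847, 129)  from 1·(1532,107) + (315,22)
step 6: (12614, 881)  from 6·(1847,129) + (1532,107)
step 7: (39689, 2772)  from 3·(12614,881) + (1847,129)
(x₁, y₁) = (39689, 2772);  39689² − 205·2772² = 1 ✓

39689 2772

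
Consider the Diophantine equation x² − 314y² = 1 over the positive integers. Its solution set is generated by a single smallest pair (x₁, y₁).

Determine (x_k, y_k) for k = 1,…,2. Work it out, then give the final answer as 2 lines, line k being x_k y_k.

√314 = [17; 1,2,1,1,2,1,34, …], period ℓ=7 (odd) → k=13
k=0  a_k=17  p_k/q_k = 17/1
k=1  a_k=1  p_k/q_k = 18/1
k=2  a_k=2  p_k/q_k = 53/3
k=3  a_k=1  p_k/q_k = 71/4
k=4  a_k=1  p_k/q_k = 124/7
k=5  a_k=2  p_k/q_k = 319/18
k=6  a_k=1  p_k/q_k = 443/25
…
k=9  a_k=2  p_k/q_k = 47029/2654
k=10  a_k=1  p_k/q_k = 62853/3547
k=11  a_k=1  p_k/q_k = 109882/6201
k=12  a_k=2  p_k/q_k = 282617/15949
k=13  a_k=1  p_k/q_k = 392499/22150
fundamental: x₁=392499, y₁=22150  (since 154055465001 − 314·490622500 = 1)
n=2: (392499,22150)∘(392499,22150) = (392499·392499+314·22150·22150, 392499·22150+22150·392499) = (308110930001,17387705700)

392499 22150
308110930001 17387705700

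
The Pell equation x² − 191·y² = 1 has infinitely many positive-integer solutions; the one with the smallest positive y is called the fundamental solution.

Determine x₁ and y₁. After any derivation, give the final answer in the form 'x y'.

[13; 1,4,1,1,3,…,4,1,26] for √191; ℓ=16 ⇒ convergent index 15
k=0  a_k=13  p_k/q_k = 13/1
k=1  a_k=1  p_k/q_k = 14/1
k=2  a_k=4  p_k/q_k = 69/5
k=3  a_k=1  p_k/q_k = 83/6
k=4  a_k=1  p_k/q_k = 152/11
k=5  a_k=3  p_k/q_k = 539/39
k=6  a_k=2  p_k/q_k = 1230/89
…
k=8  a_k=13  p_k/q_k = 40217/2910
k=9  a_k=2  p_k/q_k = 83433/6037
…
k=11  a_k=3  p_k/q_k = 704682/50989
k=12  a_k=1  p_k/q_k = 911765/65973
k=13  a_k=1  p_k/q_k = 1616447/116962
k=14  a_k=4  p_k/q_k = 7377553/533821
k=15  a_k=1  p_k/q_k = 8994000/650783
→ (8994000, 650783).  Check: 8994000²=80892036000000, 191·650783²=80892035999999, difference 1.

8994000 650783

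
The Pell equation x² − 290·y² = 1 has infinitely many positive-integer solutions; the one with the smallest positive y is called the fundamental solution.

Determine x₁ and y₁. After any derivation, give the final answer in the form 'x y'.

579 34

√290 = [17; 34, …], period ℓ=1 (odd) → k=1
k=0  a_k=17  p_k/q_k = 17/1
k=1  a_k=34  p_k/q_k = 579/34
fundamental: x₁=579, y₁=34  (since 335241 − 290·1156 = 1)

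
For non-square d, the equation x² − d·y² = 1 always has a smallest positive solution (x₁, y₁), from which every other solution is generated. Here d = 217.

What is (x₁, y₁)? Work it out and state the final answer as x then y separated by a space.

[14; 1,2,1,2,1,…,2,1,28] for √217; ℓ=16 ⇒ convergent index 15
i=0: a=14 ⇒ p=14, q=1
i=1: a=1 ⇒ p=15, q=1
i=2: a=2 ⇒ p=44, q=3
i=3: a=1 ⇒ p=59, q=4
…
i=5: a=1 ⇒ p=221, q=15
i=6: a=1 ⇒ p=383, q=26
i=7: a=9 ⇒ p=3668, q=249
…
i=9: a=9 ⇒ p=139163, q=9447
i=10: a=1 ⇒ p=154218, q=10469
…
i=13: a=1 ⇒ p=1034361, q=70217
i=14: a=2 ⇒ p=2809702, q=190735
i=15: a=1 ⇒ p=3844063, q=260952
→ (3844063, 260952).  Check: 3844063²=14776820347969, 217·260952²=14776820347968, difference 1.

3844063 260952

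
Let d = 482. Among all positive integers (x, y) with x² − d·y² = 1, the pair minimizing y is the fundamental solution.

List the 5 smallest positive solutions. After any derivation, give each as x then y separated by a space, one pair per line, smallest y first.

483 22
466577 21252
450712899 20529410
435388193857 19831388808
420584544552963 19157101059118

[21; 1,20,1,42] for √482; ℓ=4 ⇒ convergent index 3
a_0=21:  p_0=21·1+0=21,  q_0=21·0+1=1
a_1=1:  p_1=1·21+1=22,  q_1=1·1+0=1
a_2=20:  p_2=20·22+21=461,  q_2=20·1+1=21
a_3=1:  p_3=1·461+22=483,  q_3=1·21+1=22
fundamental: x₁=483, y₁=22  (since 233289 − 482·484 = 1)
k=2:  x_2 = 483·483+482·22·22 = 466577,  y_2 = 483·22+22·483 = 21252
k=3:  x_3 = 483·466577+482·22·21252 = 450712899,  y_3 = 483·21252+22·466577 = 20529410
k=4:  x_4 = 483·450712899+482·22·20529410 = 435388193857,  y_4 = 483·20529410+22·450712899 = 19831388808
k=5:  x_5 = 483·435388193857+482·22·19831388808 = 420584544552963,  y_5 = 483·19831388808+22·435388193857 = 19157101059118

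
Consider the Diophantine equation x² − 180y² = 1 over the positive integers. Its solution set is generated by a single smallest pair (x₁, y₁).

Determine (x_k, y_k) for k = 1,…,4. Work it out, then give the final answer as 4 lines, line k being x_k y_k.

√180 → a₀=13, period (2,2,2,26); ℓ=4 even so k=3
a_0=13:  p_0=13·1+0=13,  q_0=13·0+1=1
…
a_2=2:  p_2=2·27+13=67,  q_2=2·2+1=5
a_3=2:  p_3=2·67+27=161,  q_3=2·5+2=12
→ (161, 12).  Check: 161²=25921, 180·12²=25920, difference 1.
(161+12√180)^2 = 51841 + 3864√180
(161+12√180)^3 = 16692641 + 1244196√180
(161+12√180)^4 = 5374978561 + 400627248√180

161 12
51841 3864
16692641 1244196
5374978561 400627248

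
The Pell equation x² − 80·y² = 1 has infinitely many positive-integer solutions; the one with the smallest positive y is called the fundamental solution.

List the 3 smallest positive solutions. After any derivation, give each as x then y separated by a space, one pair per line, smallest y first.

9 1
161 18
2889 323

√80 → a₀=8, period (1,16); ℓ=2 even so k=1
i=0: a=8 ⇒ p=8, q=1
i=1: a=1 ⇒ p=9, q=1
→ (9, 1).  Check: 9²=81, 80·1²=80, difference 1.
k=2:  x_2 = 9·9+80·1·1 = 161,  y_2 = 9·1+1·9 = 18
k=3:  x_3 = 9·161+80·1·18 = 2889,  y_3 = 9·18+1·161 = 323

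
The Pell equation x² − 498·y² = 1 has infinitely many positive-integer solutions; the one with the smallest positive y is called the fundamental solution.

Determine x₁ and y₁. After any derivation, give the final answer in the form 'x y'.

179777 8056

√498 → a₀=22, period (3,6,22,6,3,44); ℓ=6 even so k=5
step 0: (22, 1)  from 22·(1,0) + (0,1)
step 1: (67, 3)  from 3·(22,1) + (1,0)
step 2: (424, 19)  from 6·(67,3) + (22,1)
step 3: (9395, 421)  from 22·(424,19) + (67,3)
step 4: (56794, 2545)  from 6·(9395,421) + (424,19)
step 5: (179777, 8056)  from 3·(56794,2545) + (9395,421)
→ (179777, 8056).  Check: 179777²=32319769729, 498·8056²=32319769728, difference 1.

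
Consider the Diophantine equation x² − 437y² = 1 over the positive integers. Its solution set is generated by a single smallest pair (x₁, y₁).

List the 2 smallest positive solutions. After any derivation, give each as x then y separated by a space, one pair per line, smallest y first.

√437 = [20; 1,9,2,9,1,40, …], period ℓ=6 (even) → k=5
i=0: a=20 ⇒ p=20, q=1
…
i=2: a=9 ⇒ p=209, q=10
i=3: a=2 ⇒ p=439, q=21
i=4: a=9 ⇒ p=4160, q=199
i=5: a=1 ⇒ p=4599, q=220
(x₁, y₁) = (4599, 220);  4599² − 437·220² = 1 ✓
(4599+220√437)^2 = 42301601 + 2023560√437

4599 220
42301601 2023560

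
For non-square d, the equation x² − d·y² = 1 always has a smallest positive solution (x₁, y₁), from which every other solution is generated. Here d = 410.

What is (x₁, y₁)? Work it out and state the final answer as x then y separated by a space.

81 4

[20; 4,40] for √410; ℓ=2 ⇒ convergent index 1
a_0=20:  p_0=20·1+0=20,  q_0=20·0+1=1
a_1=4:  p_1=4·20+1=81,  q_1=4·1+0=4
(x₁, y₁) = (81, 4);  81² − 410·4² = 1 ✓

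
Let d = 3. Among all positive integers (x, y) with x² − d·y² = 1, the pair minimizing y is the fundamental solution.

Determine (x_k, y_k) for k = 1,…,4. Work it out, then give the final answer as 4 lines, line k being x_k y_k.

[1; 1,2] for √3; ℓ=2 ⇒ convergent index 1
k=0  a_k=1  p_k/q_k = 1/1
k=1  a_k=1  p_k/q_k = 2/1
→ (2, 1).  Check: 2²=4, 3·1²=3, difference 1.
n=2: (2,1)∘(2,1) = (2·2+3·1·1, 2·1+1·2) = (7,4)
n=3: (7,4)∘(2,1) = (2·7+3·1·4, 2·4+1·7) = (26,15)
n=4: (26,15)∘(2,1) = (2·26+3·1·15, 2·15+1·26) = (97,56)

2 1
7 4
26 15
97 56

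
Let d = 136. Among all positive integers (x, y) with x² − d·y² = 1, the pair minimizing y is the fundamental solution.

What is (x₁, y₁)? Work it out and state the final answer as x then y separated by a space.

35 3

√136 = [11; 1,1,1,22, …], period ℓ=4 (even) → k=3
i=0: a=11 ⇒ p=11, q=1
i=1: a=1 ⇒ p=12, q=1
i=2: a=1 ⇒ p=23, q=2
i=3: a=1 ⇒ p=35, q=3
→ (35, 3).  Check: 35²=1225, 136·3²=1224, difference 1.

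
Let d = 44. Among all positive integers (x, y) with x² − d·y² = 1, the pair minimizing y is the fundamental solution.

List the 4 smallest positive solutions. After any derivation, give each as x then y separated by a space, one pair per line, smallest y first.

199 30
79201 11940
31521799 4752090
12545596801 1891319880

√44 → a₀=6, period (1,1,1,2,1,1,1,12); ℓ=8 even so k=7
i=0: a=6 ⇒ p=6, q=1
…
i=2: a=1 ⇒ p=13, q=2
i=3: a=1 ⇒ p=20, q=3
i=4: a=2 ⇒ p=53, q=8
i=5: a=1 ⇒ p=73, q=11
i=6: a=1 ⇒ p=126, q=19
i=7: a=1 ⇒ p=199, q=30
fundamental: x₁=199, y₁=30  (since 39601 − 44·900 = 1)
(199+30√44)^2 = 79201 + 11940√44
(199+30√44)^3 = 31521799 + 4752090√44
(199+30√44)^4 = 12545596801 + 1891319880√44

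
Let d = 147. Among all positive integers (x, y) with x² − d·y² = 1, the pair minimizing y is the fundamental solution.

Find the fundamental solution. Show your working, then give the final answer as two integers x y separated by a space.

d=147: √d = [12; 8,24] (ℓ=2, even), read p_1/q_1
i=0: a=12 ⇒ p=12, q=1
i=1: a=8 ⇒ p=97, q=8
fundamental: x₁=97, y₁=8  (since 9409 − 147·64 = 1)

97 8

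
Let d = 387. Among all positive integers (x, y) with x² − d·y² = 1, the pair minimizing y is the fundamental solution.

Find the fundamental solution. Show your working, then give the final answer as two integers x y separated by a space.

3482 177

[19; 1,2,19,2,1,38] for √387; ℓ=6 ⇒ convergent index 5
k=0  a_k=19  p_k/q_k = 19/1
k=1  a_k=1  p_k/q_k = 20/1
k=2  a_k=2  p_k/q_k = 59/3
k=3  a_k=19  p_k/q_k = 1141/58
k=4  a_k=2  p_k/q_k = 2341/119
k=5  a_k=1  p_k/q_k = 3482/177
(x₁, y₁) = (3482, 177);  3482² − 387·177² = 1 ✓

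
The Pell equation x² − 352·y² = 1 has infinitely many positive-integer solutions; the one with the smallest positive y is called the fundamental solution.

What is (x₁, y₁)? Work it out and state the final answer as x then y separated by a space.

d=352: √d = [18; 1,3,5,9,5,3,1,36] (ℓ=8, even), read p_7/q_7
step 0: (18, 1)  from 18·(1,0) + (0,1)
…
step 2: (75, 4)  from 3·(19,1) + (18,1)
step 3: (394, 21)  from 5·(75,4) + (19,1)
step 4: (3621, 193)  from 9·(394,21) + (75,4)
…
step 6: (59118, 3151)  from 3·(18499,986) + (3621,193)
step 7: (77617, 4137)  from 1·(59118,3151) + (18499,986)
→ (77617, 4137).  Check: 77617²=6024398689, 352·4137²=6024398688, difference 1.

77617 4137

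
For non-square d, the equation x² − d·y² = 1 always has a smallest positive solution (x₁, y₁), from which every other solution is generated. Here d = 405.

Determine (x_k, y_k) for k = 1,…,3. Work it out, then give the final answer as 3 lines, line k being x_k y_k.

√405 → a₀=20, period (8,40); ℓ=2 even so k=1
a_0=20:  p_0=20·1+0=20,  q_0=20·0+1=1
a_1=8:  p_1=8·20+1=161,  q_1=8·1+0=8
(x₁, y₁) = (161, 8);  161² − 405·8² = 1 ✓
k=2:  x_2 = 161·161+405·8·8 = 51841,  y_2 = 161·8+8·161 = 2576
k=3:  x_3 = 161·51841+405·8·2576 = 16692641,  y_3 = 161·2576+8·51841 = 829464

161 8
51841 2576
16692641 829464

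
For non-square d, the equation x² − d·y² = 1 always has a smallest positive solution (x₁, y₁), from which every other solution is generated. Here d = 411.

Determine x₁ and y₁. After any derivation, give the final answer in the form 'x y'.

49730 2453

[20; 3,1,1,1,19,1,1,1,3,40] for √411; ℓ=10 ⇒ convergent index 9
step 0: (20, 1)  from 20·(1,0) + (0,1)
step 1: (61, 3)  from 3·(20,1) + (1,0)
step 2: (81, 4)  from 1·(61,3) + (20,1)
step 3: (142, 7)  from 1·(81,4) + (61,3)
…
step 8: (13583, 670)  from 1·(8981,443) + (4602,227)
step 9: (49730, 2453)  from 3·(13583,670) + (8981,443)
→ (49730, 2453).  Check: 49730²=2473072900, 411·2453²=2473072899, difference 1.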